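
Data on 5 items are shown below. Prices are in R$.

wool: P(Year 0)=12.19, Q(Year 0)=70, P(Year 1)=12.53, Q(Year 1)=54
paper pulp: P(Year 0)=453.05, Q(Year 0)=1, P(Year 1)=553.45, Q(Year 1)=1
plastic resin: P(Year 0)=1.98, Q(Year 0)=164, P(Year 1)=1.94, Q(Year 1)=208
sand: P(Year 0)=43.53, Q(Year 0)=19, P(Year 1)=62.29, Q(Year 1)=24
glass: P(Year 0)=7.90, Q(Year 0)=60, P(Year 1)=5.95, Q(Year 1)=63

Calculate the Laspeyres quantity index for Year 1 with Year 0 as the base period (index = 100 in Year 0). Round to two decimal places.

Laspeyres quantity index uses base-period prices as weights.
ΣP(Year 0)·Q(Year 1) = 12.19×54 + 453.05×1 + 1.98×208 + 43.53×24 + 7.90×63 = 658.26 + 453.05 + 411.84 + 1044.72 + 497.7 = 3065.57
ΣP(Year 0)·Q(Year 0) = 12.19×70 + 453.05×1 + 1.98×164 + 43.53×19 + 7.90×60 = 853.3 + 453.05 + 324.72 + 827.07 + 474 = 2932.14
Index = 3065.57 / 2932.14 × 100 = 104.5506

104.55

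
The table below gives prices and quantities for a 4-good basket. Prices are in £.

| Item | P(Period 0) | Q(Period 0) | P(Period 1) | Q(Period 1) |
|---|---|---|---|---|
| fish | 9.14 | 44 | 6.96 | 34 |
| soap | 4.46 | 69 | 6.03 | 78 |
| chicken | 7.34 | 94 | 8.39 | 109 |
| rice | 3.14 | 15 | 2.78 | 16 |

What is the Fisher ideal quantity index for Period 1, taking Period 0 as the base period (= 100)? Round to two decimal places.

105.78

Laspeyres component (base-period weights):
ΣP(Period 0)Q(Period 1) = 9.14×34 + 4.46×78 + 7.34×109 + 3.14×16 = 310.76 + 347.88 + 800.06 + 50.24 = 1508.94
ΣP(Period 0)Q(Period 0) = 9.14×44 + 4.46×69 + 7.34×94 + 3.14×15 = 402.16 + 307.74 + 689.96 + 47.1 = 1446.96
L = 1508.94 / 1446.96 × 100 = 104.2835
Paasche component (current-period weights):
ΣP(Period 1)Q(Period 1) = 6.96×34 + 6.03×78 + 8.39×109 + 2.78×16 = 236.64 + 470.34 + 914.51 + 44.48 = 1665.97
ΣP(Period 1)Q(Period 0) = 6.96×44 + 6.03×69 + 8.39×94 + 2.78×15 = 306.24 + 416.07 + 788.66 + 41.7 = 1552.67
P = 1665.97 / 1552.67 × 100 = 107.2971
Fisher = √(L × P) = √(104.2835 × 107.2971) = 105.7796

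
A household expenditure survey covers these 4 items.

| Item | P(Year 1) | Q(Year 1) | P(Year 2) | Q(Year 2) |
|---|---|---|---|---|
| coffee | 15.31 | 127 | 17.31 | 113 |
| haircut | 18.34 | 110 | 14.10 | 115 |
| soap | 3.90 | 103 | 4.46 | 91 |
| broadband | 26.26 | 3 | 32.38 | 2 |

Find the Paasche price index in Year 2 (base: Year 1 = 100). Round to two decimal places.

Paasche price index uses current-period quantities as weights.
ΣP(Year 2)·Q(Year 2) = 17.31×113 + 14.10×115 + 4.46×91 + 32.38×2 = 1956.03 + 1621.5 + 405.86 + 64.76 = 4048.15
ΣP(Year 1)·Q(Year 2) = 15.31×113 + 18.34×115 + 3.90×91 + 26.26×2 = 1730.03 + 2109.1 + 354.9 + 52.52 = 4246.55
Index = 4048.15 / 4246.55 × 100 = 95.3280

95.33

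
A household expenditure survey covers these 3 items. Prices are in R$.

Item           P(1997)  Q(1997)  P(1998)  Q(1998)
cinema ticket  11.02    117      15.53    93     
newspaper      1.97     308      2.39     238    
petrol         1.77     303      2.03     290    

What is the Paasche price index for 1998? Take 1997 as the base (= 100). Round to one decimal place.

Paasche price index uses current-period quantities as weights.
ΣP(1998)·Q(1998) = 15.53×93 + 2.39×238 + 2.03×290 = 1444.29 + 568.82 + 588.7 = 2601.81
ΣP(1997)·Q(1998) = 11.02×93 + 1.97×238 + 1.77×290 = 1024.86 + 468.86 + 513.3 = 2007.02
Index = 2601.81 / 2007.02 × 100 = 129.6355

129.6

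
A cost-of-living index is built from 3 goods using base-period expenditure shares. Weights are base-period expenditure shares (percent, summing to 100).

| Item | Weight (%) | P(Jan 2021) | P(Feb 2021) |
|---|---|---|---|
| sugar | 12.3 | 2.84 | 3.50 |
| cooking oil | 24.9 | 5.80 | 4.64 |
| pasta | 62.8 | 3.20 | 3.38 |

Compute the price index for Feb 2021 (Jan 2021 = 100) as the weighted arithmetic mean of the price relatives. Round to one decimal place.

101.4

sugar: 12.3 × (3.50/2.84) = 12.3 × 1.232394 = 15.1585
cooking oil: 24.9 × (4.64/5.80) = 24.9 × 0.800000 = 19.9200
pasta: 62.8 × (3.38/3.20) = 62.8 × 1.056250 = 66.3325
Index = Σ wᵢ·(p₁ᵢ/p₀ᵢ) = 15.1585 + 19.9200 + 66.3325 = 101.4110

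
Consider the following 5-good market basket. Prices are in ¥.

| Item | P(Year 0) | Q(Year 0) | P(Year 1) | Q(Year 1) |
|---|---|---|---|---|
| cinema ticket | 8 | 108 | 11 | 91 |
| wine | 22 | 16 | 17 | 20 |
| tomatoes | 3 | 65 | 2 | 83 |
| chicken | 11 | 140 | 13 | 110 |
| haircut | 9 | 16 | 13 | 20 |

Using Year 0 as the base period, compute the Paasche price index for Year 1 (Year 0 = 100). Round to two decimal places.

Paasche price index uses current-period quantities as weights.
ΣP(Year 1)·Q(Year 1) = 11×91 + 17×20 + 2×83 + 13×110 + 13×20 = 1001 + 340 + 166 + 1430 + 260 = 3197
ΣP(Year 0)·Q(Year 1) = 8×91 + 22×20 + 3×83 + 11×110 + 9×20 = 728 + 440 + 249 + 1210 + 180 = 2807
Index = 3197 / 2807 × 100 = 113.8938

113.89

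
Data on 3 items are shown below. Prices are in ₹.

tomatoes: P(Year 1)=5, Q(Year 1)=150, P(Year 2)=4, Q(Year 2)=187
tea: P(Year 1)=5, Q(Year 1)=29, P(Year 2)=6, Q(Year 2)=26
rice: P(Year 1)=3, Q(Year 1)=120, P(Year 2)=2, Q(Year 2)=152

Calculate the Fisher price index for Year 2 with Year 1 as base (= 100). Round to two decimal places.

Laspeyres component (base-period weights):
ΣP(Year 2)Q(Year 1) = 4×150 + 6×29 + 2×120 = 600 + 174 + 240 = 1014
ΣP(Year 1)Q(Year 1) = 5×150 + 5×29 + 3×120 = 750 + 145 + 360 = 1255
L = 1014 / 1255 × 100 = 80.7968
Paasche component (current-period weights):
ΣP(Year 2)Q(Year 2) = 4×187 + 6×26 + 2×152 = 748 + 156 + 304 = 1208
ΣP(Year 1)Q(Year 2) = 5×187 + 5×26 + 3×152 = 935 + 130 + 456 = 1521
P = 1208 / 1521 × 100 = 79.4214
Fisher = √(L × P) = √(80.7968 × 79.4214) = 80.1062

80.11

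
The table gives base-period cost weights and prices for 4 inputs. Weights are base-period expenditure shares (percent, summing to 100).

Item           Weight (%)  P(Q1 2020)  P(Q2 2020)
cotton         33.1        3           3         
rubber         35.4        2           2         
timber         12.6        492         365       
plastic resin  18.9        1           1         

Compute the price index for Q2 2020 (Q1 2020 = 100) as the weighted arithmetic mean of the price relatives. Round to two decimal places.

cotton: 33.1 × (3/3) = 33.1 × 1.000000 = 33.1000
rubber: 35.4 × (2/2) = 35.4 × 1.000000 = 35.4000
timber: 12.6 × (365/492) = 12.6 × 0.741870 = 9.3476
plastic resin: 18.9 × (1/1) = 18.9 × 1.000000 = 18.9000
Index = Σ wᵢ·(p₁ᵢ/p₀ᵢ) = 33.1000 + 35.4000 + 9.3476 + 18.9000 = 96.7476

96.75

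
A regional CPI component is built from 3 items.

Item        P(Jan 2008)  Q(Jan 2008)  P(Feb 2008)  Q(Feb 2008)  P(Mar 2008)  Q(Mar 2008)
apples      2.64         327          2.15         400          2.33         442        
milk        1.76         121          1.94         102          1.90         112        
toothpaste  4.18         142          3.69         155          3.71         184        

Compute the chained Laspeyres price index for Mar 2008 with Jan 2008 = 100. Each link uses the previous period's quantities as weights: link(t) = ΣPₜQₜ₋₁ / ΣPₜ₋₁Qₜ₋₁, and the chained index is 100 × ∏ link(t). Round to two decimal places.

Link Jan 2008→Feb 2008:
ΣP(Feb 2008)Q(Jan 2008) = 2.15×327 + 1.94×121 + 3.69×142 = 703.05 + 234.74 + 523.98 = 1461.77
ΣP(Jan 2008)Q(Jan 2008) = 2.64×327 + 1.76×121 + 4.18×142 = 863.28 + 212.96 + 593.56 = 1669.8
link = 1461.77/1669.8 = 0.875416
Link Feb 2008→Mar 2008:
ΣP(Mar 2008)Q(Feb 2008) = 2.33×400 + 1.90×102 + 3.71×155 = 932 + 193.8 + 575.05 = 1700.85
ΣP(Feb 2008)Q(Feb 2008) = 2.15×400 + 1.94×102 + 3.69×155 = 860 + 197.88 + 571.95 = 1629.83
link = 1700.85/1629.83 = 1.043575
Chained index = 100 × 0.875416 × 1.043575 = 91.3563

91.36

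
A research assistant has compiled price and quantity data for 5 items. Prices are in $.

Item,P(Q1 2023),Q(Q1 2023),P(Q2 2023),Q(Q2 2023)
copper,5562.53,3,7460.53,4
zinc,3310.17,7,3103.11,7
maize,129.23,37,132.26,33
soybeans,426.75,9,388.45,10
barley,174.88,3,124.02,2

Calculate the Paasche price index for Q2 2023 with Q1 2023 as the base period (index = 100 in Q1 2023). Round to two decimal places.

Paasche price index uses current-period quantities as weights.
ΣP(Q2 2023)·Q(Q2 2023) = 7460.53×4 + 3103.11×7 + 132.26×33 + 388.45×10 + 124.02×2 = 29842.12 + 21721.77 + 4364.58 + 3884.5 + 248.04 = 60061.01
ΣP(Q1 2023)·Q(Q2 2023) = 5562.53×4 + 3310.17×7 + 129.23×33 + 426.75×10 + 174.88×2 = 22250.12 + 23171.19 + 4264.59 + 4267.5 + 349.76 = 54303.16
Index = 60061.01 / 54303.16 × 100 = 110.6032

110.60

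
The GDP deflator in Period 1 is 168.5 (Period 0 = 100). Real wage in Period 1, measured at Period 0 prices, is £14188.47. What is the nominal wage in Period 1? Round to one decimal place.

Nominal = Real × (Index/100) = 14188.47 × (168.5/100)
        = 14188.47 × 1.685 = 23907.5720

23907.6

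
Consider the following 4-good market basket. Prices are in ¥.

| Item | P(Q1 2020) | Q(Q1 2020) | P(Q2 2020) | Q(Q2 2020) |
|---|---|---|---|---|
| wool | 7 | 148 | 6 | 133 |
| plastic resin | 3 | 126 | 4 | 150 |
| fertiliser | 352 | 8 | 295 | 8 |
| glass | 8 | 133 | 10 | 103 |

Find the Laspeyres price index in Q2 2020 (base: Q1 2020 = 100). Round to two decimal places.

96.00

Laspeyres price index uses base-period quantities as weights.
ΣP(Q2 2020)·Q(Q1 2020) = 6×148 + 4×126 + 295×8 + 10×133 = 888 + 504 + 2360 + 1330 = 5082
ΣP(Q1 2020)·Q(Q1 2020) = 7×148 + 3×126 + 352×8 + 8×133 = 1036 + 378 + 2816 + 1064 = 5294
Index = 5082 / 5294 × 100 = 95.9955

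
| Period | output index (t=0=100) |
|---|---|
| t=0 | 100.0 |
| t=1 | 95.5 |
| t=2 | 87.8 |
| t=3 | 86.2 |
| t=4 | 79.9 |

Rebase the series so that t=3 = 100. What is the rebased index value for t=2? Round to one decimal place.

Rebased(t=2) = 87.8 / 86.2 × 100 = 101.8561

101.9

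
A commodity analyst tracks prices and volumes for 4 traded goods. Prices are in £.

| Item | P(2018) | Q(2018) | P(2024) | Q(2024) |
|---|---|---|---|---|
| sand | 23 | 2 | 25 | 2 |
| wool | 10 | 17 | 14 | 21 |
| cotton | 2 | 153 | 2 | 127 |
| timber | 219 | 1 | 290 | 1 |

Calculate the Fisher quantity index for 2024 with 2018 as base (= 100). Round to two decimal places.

Laspeyres component (base-period weights):
ΣP(2018)Q(2024) = 23×2 + 10×21 + 2×127 + 219×1 = 46 + 210 + 254 + 219 = 729
ΣP(2018)Q(2018) = 23×2 + 10×17 + 2×153 + 219×1 = 46 + 170 + 306 + 219 = 741
L = 729 / 741 × 100 = 98.3806
Paasche component (current-period weights):
ΣP(2024)Q(2024) = 25×2 + 14×21 + 2×127 + 290×1 = 50 + 294 + 254 + 290 = 888
ΣP(2024)Q(2018) = 25×2 + 14×17 + 2×153 + 290×1 = 50 + 238 + 306 + 290 = 884
P = 888 / 884 × 100 = 100.4525
Fisher = √(L × P) = √(98.3806 × 100.4525) = 99.4111

99.41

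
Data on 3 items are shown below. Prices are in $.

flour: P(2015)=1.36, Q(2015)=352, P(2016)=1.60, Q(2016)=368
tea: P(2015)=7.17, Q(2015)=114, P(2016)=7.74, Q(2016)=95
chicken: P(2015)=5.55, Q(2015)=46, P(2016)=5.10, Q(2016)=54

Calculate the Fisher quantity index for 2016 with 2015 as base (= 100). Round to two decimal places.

Laspeyres component (base-period weights):
ΣP(2015)Q(2016) = 1.36×368 + 7.17×95 + 5.55×54 = 500.48 + 681.15 + 299.7 = 1481.33
ΣP(2015)Q(2015) = 1.36×352 + 7.17×114 + 5.55×46 = 478.72 + 817.38 + 255.3 = 1551.4
L = 1481.33 / 1551.4 × 100 = 95.4834
Paasche component (current-period weights):
ΣP(2016)Q(2016) = 1.60×368 + 7.74×95 + 5.10×54 = 588.8 + 735.3 + 275.4 = 1599.5
ΣP(2016)Q(2015) = 1.60×352 + 7.74×114 + 5.10×46 = 563.2 + 882.36 + 234.6 = 1680.16
P = 1599.5 / 1680.16 × 100 = 95.1993
Fisher = √(L × P) = √(95.4834 × 95.1993) = 95.3412

95.34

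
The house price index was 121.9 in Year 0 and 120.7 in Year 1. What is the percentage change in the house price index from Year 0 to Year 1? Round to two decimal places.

-0.98%

Change = (120.7 − 121.9) / 121.9 × 100
       = -1.2 / 121.9 × 100 = -0.9844%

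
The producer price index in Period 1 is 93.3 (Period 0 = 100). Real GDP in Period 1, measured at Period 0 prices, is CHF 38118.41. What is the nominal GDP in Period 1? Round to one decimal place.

Nominal = Real × (Index/100) = 38118.41 × (93.3/100)
        = 38118.41 × 0.933 = 35564.4765

35564.5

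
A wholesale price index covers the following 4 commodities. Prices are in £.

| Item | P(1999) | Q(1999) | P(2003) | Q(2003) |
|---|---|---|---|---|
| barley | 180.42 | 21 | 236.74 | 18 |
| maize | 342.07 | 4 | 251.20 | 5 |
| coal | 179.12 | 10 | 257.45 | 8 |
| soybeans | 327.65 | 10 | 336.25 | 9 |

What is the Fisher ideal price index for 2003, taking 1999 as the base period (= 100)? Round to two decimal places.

115.01

Laspeyres component (base-period weights):
ΣP(2003)Q(1999) = 236.74×21 + 251.20×4 + 257.45×10 + 336.25×10 = 4971.54 + 1004.8 + 2574.5 + 3362.5 = 11913.34
ΣP(1999)Q(1999) = 180.42×21 + 342.07×4 + 179.12×10 + 327.65×10 = 3788.82 + 1368.28 + 1791.2 + 3276.5 = 10224.8
L = 11913.34 / 10224.8 × 100 = 116.5142
Paasche component (current-period weights):
ΣP(2003)Q(2003) = 236.74×18 + 251.20×5 + 257.45×8 + 336.25×9 = 4261.32 + 1256 + 2059.6 + 3026.25 = 10603.17
ΣP(1999)Q(2003) = 180.42×18 + 342.07×5 + 179.12×8 + 327.65×9 = 3247.56 + 1710.35 + 1432.96 + 2948.85 = 9339.72
P = 10603.17 / 9339.72 × 100 = 113.5277
Fisher = √(L × P) = √(116.5142 × 113.5277) = 115.0112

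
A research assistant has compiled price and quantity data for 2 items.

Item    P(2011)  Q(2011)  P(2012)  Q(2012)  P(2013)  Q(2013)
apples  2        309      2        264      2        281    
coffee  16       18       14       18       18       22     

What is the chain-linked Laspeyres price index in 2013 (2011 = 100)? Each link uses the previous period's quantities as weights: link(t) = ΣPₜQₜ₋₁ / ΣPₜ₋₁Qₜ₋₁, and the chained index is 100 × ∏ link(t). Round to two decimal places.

104.89

Link 2011→2012:
ΣP(2012)Q(2011) = 2×309 + 14×18 = 618 + 252 = 870
ΣP(2011)Q(2011) = 2×309 + 16×18 = 618 + 288 = 906
link = 870/906 = 0.960265
Link 2012→2013:
ΣP(2013)Q(2012) = 2×264 + 18×18 = 528 + 324 = 852
ΣP(2012)Q(2012) = 2×264 + 14×18 = 528 + 252 = 780
link = 852/780 = 1.092308
Chained index = 100 × 0.960265 × 1.092308 = 104.8905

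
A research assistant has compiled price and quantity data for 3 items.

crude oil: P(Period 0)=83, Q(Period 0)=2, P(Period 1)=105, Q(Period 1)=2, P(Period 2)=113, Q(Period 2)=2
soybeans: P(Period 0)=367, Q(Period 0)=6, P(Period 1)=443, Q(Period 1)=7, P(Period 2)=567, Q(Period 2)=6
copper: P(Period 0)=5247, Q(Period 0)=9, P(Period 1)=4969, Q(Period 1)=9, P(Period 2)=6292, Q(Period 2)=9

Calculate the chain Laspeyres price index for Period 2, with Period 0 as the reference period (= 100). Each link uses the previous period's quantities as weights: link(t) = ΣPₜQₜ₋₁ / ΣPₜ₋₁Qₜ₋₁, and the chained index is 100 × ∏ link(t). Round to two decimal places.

Link Period 0→Period 1:
ΣP(Period 1)Q(Period 0) = 105×2 + 443×6 + 4969×9 = 210 + 2658 + 44721 = 47589
ΣP(Period 0)Q(Period 0) = 83×2 + 367×6 + 5247×9 = 166 + 2202 + 47223 = 49591
link = 47589/49591 = 0.959630
Link Period 1→Period 2:
ΣP(Period 2)Q(Period 1) = 113×2 + 567×7 + 6292×9 = 226 + 3969 + 56628 = 60823
ΣP(Period 1)Q(Period 1) = 105×2 + 443×7 + 4969×9 = 210 + 3101 + 44721 = 48032
link = 60823/48032 = 1.266302
Chained index = 100 × 0.959630 × 1.266302 = 121.5181

121.52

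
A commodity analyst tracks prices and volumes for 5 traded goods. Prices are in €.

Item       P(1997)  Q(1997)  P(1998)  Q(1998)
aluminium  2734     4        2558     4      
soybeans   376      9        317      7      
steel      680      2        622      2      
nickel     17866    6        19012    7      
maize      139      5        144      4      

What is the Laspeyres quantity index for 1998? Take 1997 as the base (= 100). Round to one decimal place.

Laspeyres quantity index uses base-period prices as weights.
ΣP(1997)·Q(1998) = 2734×4 + 376×7 + 680×2 + 17866×7 + 139×4 = 10936 + 2632 + 1360 + 125062 + 556 = 140546
ΣP(1997)·Q(1997) = 2734×4 + 376×9 + 680×2 + 17866×6 + 139×5 = 10936 + 3384 + 1360 + 107196 + 695 = 123571
Index = 140546 / 123571 × 100 = 113.7370

113.7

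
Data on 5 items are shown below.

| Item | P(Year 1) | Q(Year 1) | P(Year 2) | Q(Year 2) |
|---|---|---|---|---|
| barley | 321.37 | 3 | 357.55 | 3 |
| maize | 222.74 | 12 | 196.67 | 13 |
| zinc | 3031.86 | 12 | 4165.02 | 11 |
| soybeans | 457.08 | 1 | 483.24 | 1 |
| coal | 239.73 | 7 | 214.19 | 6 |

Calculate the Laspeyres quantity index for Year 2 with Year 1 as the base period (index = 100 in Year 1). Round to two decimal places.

Laspeyres quantity index uses base-period prices as weights.
ΣP(Year 1)·Q(Year 2) = 321.37×3 + 222.74×13 + 3031.86×11 + 457.08×1 + 239.73×6 = 964.11 + 2895.62 + 33350.46 + 457.08 + 1438.38 = 39105.65
ΣP(Year 1)·Q(Year 1) = 321.37×3 + 222.74×12 + 3031.86×12 + 457.08×1 + 239.73×7 = 964.11 + 2672.88 + 36382.32 + 457.08 + 1678.11 = 42154.5
Index = 39105.65 / 42154.5 × 100 = 92.7674

92.77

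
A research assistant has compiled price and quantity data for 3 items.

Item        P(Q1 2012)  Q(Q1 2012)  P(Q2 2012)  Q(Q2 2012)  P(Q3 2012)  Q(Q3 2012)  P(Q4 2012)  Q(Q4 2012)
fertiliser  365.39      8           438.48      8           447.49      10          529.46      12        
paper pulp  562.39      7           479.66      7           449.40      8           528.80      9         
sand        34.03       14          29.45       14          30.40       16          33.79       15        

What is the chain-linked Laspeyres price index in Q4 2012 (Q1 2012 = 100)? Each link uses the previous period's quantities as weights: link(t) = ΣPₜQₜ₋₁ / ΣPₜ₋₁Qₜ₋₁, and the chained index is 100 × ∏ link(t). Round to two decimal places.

Link Q1 2012→Q2 2012:
ΣP(Q2 2012)Q(Q1 2012) = 438.48×8 + 479.66×7 + 29.45×14 = 3507.84 + 3357.62 + 412.3 = 7277.76
ΣP(Q1 2012)Q(Q1 2012) = 365.39×8 + 562.39×7 + 34.03×14 = 2923.12 + 3936.73 + 476.42 = 7336.27
link = 7277.76/7336.27 = 0.992025
Link Q2 2012→Q3 2012:
ΣP(Q3 2012)Q(Q2 2012) = 447.49×8 + 449.40×7 + 30.40×14 = 3579.92 + 3145.8 + 425.6 = 7151.32
ΣP(Q2 2012)Q(Q2 2012) = 438.48×8 + 479.66×7 + 29.45×14 = 3507.84 + 3357.62 + 412.3 = 7277.76
link = 7151.32/7277.76 = 0.982627
Link Q3 2012→Q4 2012:
ΣP(Q4 2012)Q(Q3 2012) = 529.46×10 + 528.80×8 + 33.79×16 = 5294.6 + 4230.4 + 540.64 = 10065.64
ΣP(Q3 2012)Q(Q3 2012) = 447.49×10 + 449.40×8 + 30.40×16 = 4474.9 + 3595.2 + 486.4 = 8556.5
link = 10065.64/8556.5 = 1.176374
Chained index = 100 × 0.992025 × 0.982627 × 1.176374 = 114.6717

114.67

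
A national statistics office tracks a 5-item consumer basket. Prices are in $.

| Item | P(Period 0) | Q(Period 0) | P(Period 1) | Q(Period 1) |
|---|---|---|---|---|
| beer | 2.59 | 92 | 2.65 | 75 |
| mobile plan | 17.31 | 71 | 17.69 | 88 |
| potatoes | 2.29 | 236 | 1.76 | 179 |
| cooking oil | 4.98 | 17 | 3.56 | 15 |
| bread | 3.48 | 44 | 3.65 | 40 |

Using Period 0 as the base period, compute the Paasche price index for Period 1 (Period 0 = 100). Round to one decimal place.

Paasche price index uses current-period quantities as weights.
ΣP(Period 1)·Q(Period 1) = 2.65×75 + 17.69×88 + 1.76×179 + 3.56×15 + 3.65×40 = 198.75 + 1556.72 + 315.04 + 53.4 + 146 = 2269.91
ΣP(Period 0)·Q(Period 1) = 2.59×75 + 17.31×88 + 2.29×179 + 4.98×15 + 3.48×40 = 194.25 + 1523.28 + 409.91 + 74.7 + 139.2 = 2341.34
Index = 2269.91 / 2341.34 × 100 = 96.9492

96.9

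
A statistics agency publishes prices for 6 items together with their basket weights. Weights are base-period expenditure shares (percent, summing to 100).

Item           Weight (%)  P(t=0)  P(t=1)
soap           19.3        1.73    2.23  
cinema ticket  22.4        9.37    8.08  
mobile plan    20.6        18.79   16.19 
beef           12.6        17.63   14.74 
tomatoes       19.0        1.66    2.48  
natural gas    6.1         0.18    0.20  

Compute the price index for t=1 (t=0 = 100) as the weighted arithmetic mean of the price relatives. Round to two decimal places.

107.64

soap: 19.3 × (2.23/1.73) = 19.3 × 1.289017 = 24.8780
cinema ticket: 22.4 × (8.08/9.37) = 22.4 × 0.862327 = 19.3161
mobile plan: 20.6 × (16.19/18.79) = 20.6 × 0.861629 = 17.7495
beef: 12.6 × (14.74/17.63) = 12.6 × 0.836075 = 10.5345
tomatoes: 19.0 × (2.48/1.66) = 19.0 × 1.493976 = 28.3855
natural gas: 6.1 × (0.20/0.18) = 6.1 × 1.111111 = 6.7778
Index = Σ wᵢ·(p₁ᵢ/p₀ᵢ) = 24.8780 + 19.3161 + 17.7495 + 10.5345 + 28.3855 + 6.7778 = 107.6416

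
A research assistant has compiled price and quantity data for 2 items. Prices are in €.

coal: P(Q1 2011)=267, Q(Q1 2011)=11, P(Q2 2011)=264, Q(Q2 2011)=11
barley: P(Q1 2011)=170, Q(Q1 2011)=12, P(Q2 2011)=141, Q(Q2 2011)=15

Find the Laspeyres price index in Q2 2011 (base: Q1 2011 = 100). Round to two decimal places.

92.34

Laspeyres price index uses base-period quantities as weights.
ΣP(Q2 2011)·Q(Q1 2011) = 264×11 + 141×12 = 2904 + 1692 = 4596
ΣP(Q1 2011)·Q(Q1 2011) = 267×11 + 170×12 = 2937 + 2040 = 4977
Index = 4596 / 4977 × 100 = 92.3448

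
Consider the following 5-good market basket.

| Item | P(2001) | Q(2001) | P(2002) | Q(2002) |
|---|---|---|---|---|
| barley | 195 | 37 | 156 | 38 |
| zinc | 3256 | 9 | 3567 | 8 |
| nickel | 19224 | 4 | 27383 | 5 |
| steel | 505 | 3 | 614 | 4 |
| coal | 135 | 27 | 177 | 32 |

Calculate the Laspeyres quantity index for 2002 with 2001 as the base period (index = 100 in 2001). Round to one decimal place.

114.6

Laspeyres quantity index uses base-period prices as weights.
ΣP(2001)·Q(2002) = 195×38 + 3256×8 + 19224×5 + 505×4 + 135×32 = 7410 + 26048 + 96120 + 2020 + 4320 = 135918
ΣP(2001)·Q(2001) = 195×37 + 3256×9 + 19224×4 + 505×3 + 135×27 = 7215 + 29304 + 76896 + 1515 + 3645 = 118575
Index = 135918 / 118575 × 100 = 114.6262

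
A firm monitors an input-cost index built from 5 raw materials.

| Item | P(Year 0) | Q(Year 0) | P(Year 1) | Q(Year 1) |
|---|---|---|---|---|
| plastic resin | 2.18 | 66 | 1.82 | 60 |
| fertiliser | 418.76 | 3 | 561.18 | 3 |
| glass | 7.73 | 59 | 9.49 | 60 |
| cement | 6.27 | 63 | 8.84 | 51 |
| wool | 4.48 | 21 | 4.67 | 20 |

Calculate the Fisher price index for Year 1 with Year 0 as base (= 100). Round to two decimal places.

Laspeyres component (base-period weights):
ΣP(Year 1)Q(Year 0) = 1.82×66 + 561.18×3 + 9.49×59 + 8.84×63 + 4.67×21 = 120.12 + 1683.54 + 559.91 + 556.92 + 98.07 = 3018.56
ΣP(Year 0)Q(Year 0) = 2.18×66 + 418.76×3 + 7.73×59 + 6.27×63 + 4.48×21 = 143.88 + 1256.28 + 456.07 + 395.01 + 94.08 = 2345.32
L = 3018.56 / 2345.32 × 100 = 128.7057
Paasche component (current-period weights):
ΣP(Year 1)Q(Year 1) = 1.82×60 + 561.18×3 + 9.49×60 + 8.84×51 + 4.67×20 = 109.2 + 1683.54 + 569.4 + 450.84 + 93.4 = 2906.38
ΣP(Year 0)Q(Year 1) = 2.18×60 + 418.76×3 + 7.73×60 + 6.27×51 + 4.48×20 = 130.8 + 1256.28 + 463.8 + 319.77 + 89.6 = 2260.25
P = 2906.38 / 2260.25 × 100 = 128.5867
Fisher = √(L × P) = √(128.7057 × 128.5867) = 128.6462

128.65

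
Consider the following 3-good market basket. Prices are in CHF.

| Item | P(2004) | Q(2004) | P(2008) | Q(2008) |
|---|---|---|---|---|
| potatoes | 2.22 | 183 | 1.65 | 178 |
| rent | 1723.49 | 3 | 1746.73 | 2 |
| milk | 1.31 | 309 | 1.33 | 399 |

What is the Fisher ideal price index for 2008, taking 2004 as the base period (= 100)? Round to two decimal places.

Laspeyres component (base-period weights):
ΣP(2008)Q(2004) = 1.65×183 + 1746.73×3 + 1.33×309 = 301.95 + 5240.19 + 410.97 = 5953.11
ΣP(2004)Q(2004) = 2.22×183 + 1723.49×3 + 1.31×309 = 406.26 + 5170.47 + 404.79 = 5981.52
L = 5953.11 / 5981.52 × 100 = 99.5250
Paasche component (current-period weights):
ΣP(2008)Q(2008) = 1.65×178 + 1746.73×2 + 1.33×399 = 293.7 + 3493.46 + 530.67 = 4317.83
ΣP(2004)Q(2008) = 2.22×178 + 1723.49×2 + 1.31×399 = 395.16 + 3446.98 + 522.69 = 4364.83
P = 4317.83 / 4364.83 × 100 = 98.9232
Fisher = √(L × P) = √(99.5250 × 98.9232) = 99.2237

99.22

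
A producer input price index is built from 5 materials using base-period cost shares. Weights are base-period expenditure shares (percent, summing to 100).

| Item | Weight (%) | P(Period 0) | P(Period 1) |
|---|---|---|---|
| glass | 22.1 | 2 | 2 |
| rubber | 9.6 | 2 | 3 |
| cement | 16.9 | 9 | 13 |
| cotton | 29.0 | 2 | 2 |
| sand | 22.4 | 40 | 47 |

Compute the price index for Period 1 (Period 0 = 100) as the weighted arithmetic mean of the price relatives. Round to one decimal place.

116.2

glass: 22.1 × (2/2) = 22.1 × 1.000000 = 22.1000
rubber: 9.6 × (3/2) = 9.6 × 1.500000 = 14.4000
cement: 16.9 × (13/9) = 16.9 × 1.444444 = 24.4111
cotton: 29.0 × (2/2) = 29.0 × 1.000000 = 29.0000
sand: 22.4 × (47/40) = 22.4 × 1.175000 = 26.3200
Index = Σ wᵢ·(p₁ᵢ/p₀ᵢ) = 22.1000 + 14.4000 + 24.4111 + 29.0000 + 26.3200 = 116.2311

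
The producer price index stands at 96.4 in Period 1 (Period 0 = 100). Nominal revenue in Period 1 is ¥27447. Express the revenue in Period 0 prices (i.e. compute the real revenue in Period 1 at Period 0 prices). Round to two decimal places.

Real = Nominal ÷ (Index/100) = 27447 ÷ (96.4/100)
     = 27447 ÷ 0.964 = 28471.9917

28471.99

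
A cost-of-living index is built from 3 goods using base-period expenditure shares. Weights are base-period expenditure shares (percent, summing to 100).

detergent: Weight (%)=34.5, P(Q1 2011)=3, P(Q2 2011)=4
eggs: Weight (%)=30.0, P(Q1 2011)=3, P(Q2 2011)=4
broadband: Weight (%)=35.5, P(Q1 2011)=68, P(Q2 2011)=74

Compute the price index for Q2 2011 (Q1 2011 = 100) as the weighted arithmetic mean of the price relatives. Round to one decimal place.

detergent: 34.5 × (4/3) = 34.5 × 1.333333 = 46.0000
eggs: 30.0 × (4/3) = 30.0 × 1.333333 = 40.0000
broadband: 35.5 × (74/68) = 35.5 × 1.088235 = 38.6324
Index = Σ wᵢ·(p₁ᵢ/p₀ᵢ) = 46.0000 + 40.0000 + 38.6324 = 124.6324

124.6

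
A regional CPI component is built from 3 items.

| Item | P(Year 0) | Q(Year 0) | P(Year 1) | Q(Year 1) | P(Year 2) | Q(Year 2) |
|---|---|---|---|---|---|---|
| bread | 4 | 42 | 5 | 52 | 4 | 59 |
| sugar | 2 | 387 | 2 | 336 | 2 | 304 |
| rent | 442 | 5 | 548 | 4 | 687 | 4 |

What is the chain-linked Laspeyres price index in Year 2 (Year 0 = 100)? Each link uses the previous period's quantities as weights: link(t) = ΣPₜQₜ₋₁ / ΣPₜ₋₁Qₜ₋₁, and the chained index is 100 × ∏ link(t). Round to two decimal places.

Link Year 0→Year 1:
ΣP(Year 1)Q(Year 0) = 5×42 + 2×387 + 548×5 = 210 + 774 + 2740 = 3724
ΣP(Year 0)Q(Year 0) = 4×42 + 2×387 + 442×5 = 168 + 774 + 2210 = 3152
link = 3724/3152 = 1.181472
Link Year 1→Year 2:
ΣP(Year 2)Q(Year 1) = 4×52 + 2×336 + 687×4 = 208 + 672 + 2748 = 3628
ΣP(Year 1)Q(Year 1) = 5×52 + 2×336 + 548×4 = 260 + 672 + 2192 = 3124
link = 3628/3124 = 1.161332
Chained index = 100 × 1.181472 × 1.161332 = 137.2081

137.21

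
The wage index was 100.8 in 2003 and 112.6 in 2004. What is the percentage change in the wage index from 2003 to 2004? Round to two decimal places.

Change = (112.6 − 100.8) / 100.8 × 100
       = 11.8 / 100.8 × 100 = 11.7063%

11.71%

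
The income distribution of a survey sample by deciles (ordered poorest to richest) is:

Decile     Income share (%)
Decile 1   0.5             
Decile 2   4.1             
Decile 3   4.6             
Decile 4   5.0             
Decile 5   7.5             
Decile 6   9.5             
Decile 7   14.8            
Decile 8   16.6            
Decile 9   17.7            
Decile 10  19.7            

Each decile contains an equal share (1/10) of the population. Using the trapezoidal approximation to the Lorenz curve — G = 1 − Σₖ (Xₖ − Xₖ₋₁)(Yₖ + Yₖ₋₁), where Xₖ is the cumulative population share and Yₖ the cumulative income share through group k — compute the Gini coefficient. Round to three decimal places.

0.359

Cumulative income shares Yₖ: 0.0050, 0.0460, 0.0920, 0.1420, 0.2170, 0.3120, 0.4600, 0.6260, 0.8030, 1.0000
Σ (Xₖ−Xₖ₋₁)(Yₖ+Yₖ₋₁) = (1/10)(0.0050+0.0000) + (1/10)(0.0460+0.0050) + (1/10)(0.0920+0.0460) + (1/10)(0.1420+0.0920) + (1/10)(0.2170+0.1420) + (1/10)(0.3120+0.2170) + (1/10)(0.4600+0.3120) + (1/10)(0.6260+0.4600) + (1/10)(0.8030+0.6260) + (1/10)(1.0000+0.8030)
  = 0.0005 + 0.0051 + 0.0138 + 0.0234 + 0.0359 + 0.0529 + 0.0772 + 0.1086 + 0.1429 + 0.1803 = 0.6406
G = 1 − 0.6406 = 0.3594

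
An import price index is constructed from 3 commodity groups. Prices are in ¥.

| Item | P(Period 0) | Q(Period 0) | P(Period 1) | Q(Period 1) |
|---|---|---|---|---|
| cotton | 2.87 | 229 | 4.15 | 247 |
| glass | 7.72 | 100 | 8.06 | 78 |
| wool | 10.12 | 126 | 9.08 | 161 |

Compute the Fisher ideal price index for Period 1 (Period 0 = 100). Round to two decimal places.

Laspeyres component (base-period weights):
ΣP(Period 1)Q(Period 0) = 4.15×229 + 8.06×100 + 9.08×126 = 950.35 + 806 + 1144.08 = 2900.43
ΣP(Period 0)Q(Period 0) = 2.87×229 + 7.72×100 + 10.12×126 = 657.23 + 772 + 1275.12 = 2704.35
L = 2900.43 / 2704.35 × 100 = 107.2505
Paasche component (current-period weights):
ΣP(Period 1)Q(Period 1) = 4.15×247 + 8.06×78 + 9.08×161 = 1025.05 + 628.68 + 1461.88 = 3115.61
ΣP(Period 0)Q(Period 1) = 2.87×247 + 7.72×78 + 10.12×161 = 708.89 + 602.16 + 1629.32 = 2940.37
P = 3115.61 / 2940.37 × 100 = 105.9598
Fisher = √(L × P) = √(107.2505 × 105.9598) = 106.6032

106.60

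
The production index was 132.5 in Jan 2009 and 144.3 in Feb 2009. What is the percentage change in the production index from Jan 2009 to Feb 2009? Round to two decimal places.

8.91%

Change = (144.3 − 132.5) / 132.5 × 100
       = 11.8 / 132.5 × 100 = 8.9057%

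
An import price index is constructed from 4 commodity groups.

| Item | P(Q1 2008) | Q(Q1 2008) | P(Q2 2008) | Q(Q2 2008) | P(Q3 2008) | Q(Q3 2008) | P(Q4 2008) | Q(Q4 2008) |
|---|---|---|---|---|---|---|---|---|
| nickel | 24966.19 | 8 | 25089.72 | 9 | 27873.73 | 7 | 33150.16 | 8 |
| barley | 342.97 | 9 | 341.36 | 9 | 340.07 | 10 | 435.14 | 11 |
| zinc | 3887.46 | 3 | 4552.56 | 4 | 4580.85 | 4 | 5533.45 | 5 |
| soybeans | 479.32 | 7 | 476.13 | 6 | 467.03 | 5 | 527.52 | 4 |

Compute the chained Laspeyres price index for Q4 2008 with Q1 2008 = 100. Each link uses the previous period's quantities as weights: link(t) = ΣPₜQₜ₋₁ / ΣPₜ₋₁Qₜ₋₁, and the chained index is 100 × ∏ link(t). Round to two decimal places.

Link Q1 2008→Q2 2008:
ΣP(Q2 2008)Q(Q1 2008) = 25089.72×8 + 341.36×9 + 4552.56×3 + 476.13×7 = 200717.76 + 3072.24 + 13657.68 + 3332.91 = 220780.59
ΣP(Q1 2008)Q(Q1 2008) = 24966.19×8 + 342.97×9 + 3887.46×3 + 479.32×7 = 199729.52 + 3086.73 + 11662.38 + 3355.24 = 217833.87
link = 220780.59/217833.87 = 1.013527
Link Q2 2008→Q3 2008:
ΣP(Q3 2008)Q(Q2 2008) = 27873.73×9 + 340.07×9 + 4580.85×4 + 467.03×6 = 250863.57 + 3060.63 + 18323.4 + 2802.18 = 275049.78
ΣP(Q2 2008)Q(Q2 2008) = 25089.72×9 + 341.36×9 + 4552.56×4 + 476.13×6 = 225807.48 + 3072.24 + 18210.24 + 2856.78 = 249946.74
link = 275049.78/249946.74 = 1.100434
Link Q3 2008→Q4 2008:
ΣP(Q4 2008)Q(Q3 2008) = 33150.16×7 + 435.14×10 + 5533.45×4 + 527.52×5 = 232051.12 + 4351.4 + 22133.8 + 2637.6 = 261173.92
ΣP(Q3 2008)Q(Q3 2008) = 27873.73×7 + 340.07×10 + 4580.85×4 + 467.03×5 = 195116.11 + 3400.7 + 18323.4 + 2335.15 = 219175.36
link = 261173.92/219175.36 = 1.191621
Chained index = 100 × 1.013527 × 1.100434 × 1.191621 = 132.9038

132.90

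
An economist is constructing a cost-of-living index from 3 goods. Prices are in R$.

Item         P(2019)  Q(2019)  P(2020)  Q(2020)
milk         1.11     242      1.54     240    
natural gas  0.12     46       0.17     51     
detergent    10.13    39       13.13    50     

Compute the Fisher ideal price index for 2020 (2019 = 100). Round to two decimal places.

Laspeyres component (base-period weights):
ΣP(2020)Q(2019) = 1.54×242 + 0.17×46 + 13.13×39 = 372.68 + 7.82 + 512.07 = 892.57
ΣP(2019)Q(2019) = 1.11×242 + 0.12×46 + 10.13×39 = 268.62 + 5.52 + 395.07 = 669.21
L = 892.57 / 669.21 × 100 = 133.3767
Paasche component (current-period weights):
ΣP(2020)Q(2020) = 1.54×240 + 0.17×51 + 13.13×50 = 369.6 + 8.67 + 656.5 = 1034.77
ΣP(2019)Q(2020) = 1.11×240 + 0.12×51 + 10.13×50 = 266.4 + 6.12 + 506.5 = 779.02
P = 1034.77 / 779.02 × 100 = 132.8297
Fisher = √(L × P) = √(133.3767 × 132.8297) = 133.1029

133.10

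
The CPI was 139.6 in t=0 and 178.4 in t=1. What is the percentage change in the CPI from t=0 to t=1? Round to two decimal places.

Change = (178.4 − 139.6) / 139.6 × 100
       = 38.8 / 139.6 × 100 = 27.7937%

27.79%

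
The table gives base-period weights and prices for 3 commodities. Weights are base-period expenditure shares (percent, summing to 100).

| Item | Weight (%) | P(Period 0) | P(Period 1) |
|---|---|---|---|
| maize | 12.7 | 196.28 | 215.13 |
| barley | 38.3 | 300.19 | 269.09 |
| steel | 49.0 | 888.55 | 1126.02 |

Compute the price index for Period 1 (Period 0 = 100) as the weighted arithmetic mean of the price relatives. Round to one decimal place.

110.3

maize: 12.7 × (215.13/196.28) = 12.7 × 1.096036 = 13.9197
barley: 38.3 × (269.09/300.19) = 38.3 × 0.896399 = 34.3321
steel: 49.0 × (1126.02/888.55) = 49.0 × 1.267256 = 62.0955
Index = Σ wᵢ·(p₁ᵢ/p₀ᵢ) = 13.9197 + 34.3321 + 62.0955 = 110.3473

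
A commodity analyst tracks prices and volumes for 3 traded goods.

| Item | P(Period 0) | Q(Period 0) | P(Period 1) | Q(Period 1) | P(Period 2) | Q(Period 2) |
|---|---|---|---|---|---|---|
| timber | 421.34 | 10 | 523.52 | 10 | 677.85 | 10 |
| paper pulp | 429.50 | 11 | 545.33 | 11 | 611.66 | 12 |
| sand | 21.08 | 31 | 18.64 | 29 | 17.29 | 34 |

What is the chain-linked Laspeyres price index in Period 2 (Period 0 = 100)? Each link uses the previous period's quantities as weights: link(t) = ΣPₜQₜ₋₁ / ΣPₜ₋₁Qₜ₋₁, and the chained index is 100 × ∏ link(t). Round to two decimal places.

Link Period 0→Period 1:
ΣP(Period 1)Q(Period 0) = 523.52×10 + 545.33×11 + 18.64×31 = 5235.2 + 5998.63 + 577.84 = 11811.67
ΣP(Period 0)Q(Period 0) = 421.34×10 + 429.50×11 + 21.08×31 = 4213.4 + 4724.5 + 653.48 = 9591.38
link = 11811.67/9591.38 = 1.231488
Link Period 1→Period 2:
ΣP(Period 2)Q(Period 1) = 677.85×10 + 611.66×11 + 17.29×29 = 6778.5 + 6728.26 + 501.41 = 14008.17
ΣP(Period 1)Q(Period 1) = 523.52×10 + 545.33×11 + 18.64×29 = 5235.2 + 5998.63 + 540.56 = 11774.39
link = 14008.17/11774.39 = 1.189715
Chained index = 100 × 1.231488 × 1.189715 = 146.5120

146.51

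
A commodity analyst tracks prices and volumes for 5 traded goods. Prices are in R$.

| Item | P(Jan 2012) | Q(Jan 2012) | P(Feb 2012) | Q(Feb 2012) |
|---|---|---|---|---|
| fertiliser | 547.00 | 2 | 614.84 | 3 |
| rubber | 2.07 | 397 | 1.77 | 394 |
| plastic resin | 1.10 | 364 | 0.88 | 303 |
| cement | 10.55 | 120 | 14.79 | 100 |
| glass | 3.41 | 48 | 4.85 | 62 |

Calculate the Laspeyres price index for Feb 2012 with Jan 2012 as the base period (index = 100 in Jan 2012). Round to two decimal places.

113.73

Laspeyres price index uses base-period quantities as weights.
ΣP(Feb 2012)·Q(Jan 2012) = 614.84×2 + 1.77×397 + 0.88×364 + 14.79×120 + 4.85×48 = 1229.68 + 702.69 + 320.32 + 1774.8 + 232.8 = 4260.29
ΣP(Jan 2012)·Q(Jan 2012) = 547.00×2 + 2.07×397 + 1.10×364 + 10.55×120 + 3.41×48 = 1094 + 821.79 + 400.4 + 1266 + 163.68 = 3745.87
Index = 4260.29 / 3745.87 × 100 = 113.7330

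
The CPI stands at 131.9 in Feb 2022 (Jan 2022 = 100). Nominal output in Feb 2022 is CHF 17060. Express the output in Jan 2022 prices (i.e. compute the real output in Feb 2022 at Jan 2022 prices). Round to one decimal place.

Real = Nominal ÷ (Index/100) = 17060 ÷ (131.9/100)
     = 17060 ÷ 1.319 = 12934.0409

12934.0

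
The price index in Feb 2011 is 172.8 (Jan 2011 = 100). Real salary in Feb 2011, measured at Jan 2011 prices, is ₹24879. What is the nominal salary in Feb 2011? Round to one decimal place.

Nominal = Real × (Index/100) = 24879 × (172.8/100)
        = 24879 × 1.728 = 42990.9120

42990.9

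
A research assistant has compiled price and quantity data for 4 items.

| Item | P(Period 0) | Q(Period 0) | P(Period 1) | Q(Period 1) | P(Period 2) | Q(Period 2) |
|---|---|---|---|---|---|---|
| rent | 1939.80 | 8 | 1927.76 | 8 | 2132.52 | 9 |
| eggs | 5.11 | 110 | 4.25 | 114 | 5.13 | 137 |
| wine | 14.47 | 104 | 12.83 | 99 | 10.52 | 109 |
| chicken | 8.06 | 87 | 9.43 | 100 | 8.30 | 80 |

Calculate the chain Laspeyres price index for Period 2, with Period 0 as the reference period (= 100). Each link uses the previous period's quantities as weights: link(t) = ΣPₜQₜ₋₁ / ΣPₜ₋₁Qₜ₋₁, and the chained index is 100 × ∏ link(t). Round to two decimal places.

Link Period 0→Period 1:
ΣP(Period 1)Q(Period 0) = 1927.76×8 + 4.25×110 + 12.83×104 + 9.43×87 = 15422.08 + 467.5 + 1334.32 + 820.41 = 18044.31
ΣP(Period 0)Q(Period 0) = 1939.80×8 + 5.11×110 + 14.47×104 + 8.06×87 = 15518.4 + 562.1 + 1504.88 + 701.22 = 18286.6
link = 18044.31/18286.6 = 0.986750
Link Period 1→Period 2:
ΣP(Period 2)Q(Period 1) = 2132.52×8 + 5.13×114 + 10.52×99 + 8.30×100 = 17060.16 + 584.82 + 1041.48 + 830 = 19516.46
ΣP(Period 1)Q(Period 1) = 1927.76×8 + 4.25×114 + 12.83×99 + 9.43×100 = 15422.08 + 484.5 + 1270.17 + 943 = 18119.75
link = 19516.46/18119.75 = 1.077082
Chained index = 100 × 0.986750 × 1.077082 = 106.2811

106.28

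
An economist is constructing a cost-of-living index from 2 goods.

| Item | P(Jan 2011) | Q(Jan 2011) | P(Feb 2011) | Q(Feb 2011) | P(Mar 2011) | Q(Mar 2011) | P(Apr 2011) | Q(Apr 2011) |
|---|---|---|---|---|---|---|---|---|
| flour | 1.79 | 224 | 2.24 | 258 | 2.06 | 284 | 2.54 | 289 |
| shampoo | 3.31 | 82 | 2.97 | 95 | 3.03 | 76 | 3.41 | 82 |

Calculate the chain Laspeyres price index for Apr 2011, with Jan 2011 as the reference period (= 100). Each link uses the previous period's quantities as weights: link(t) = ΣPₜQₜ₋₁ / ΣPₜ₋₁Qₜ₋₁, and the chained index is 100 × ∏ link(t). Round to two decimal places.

126.99

Link Jan 2011→Feb 2011:
ΣP(Feb 2011)Q(Jan 2011) = 2.24×224 + 2.97×82 = 501.76 + 243.54 = 745.3
ΣP(Jan 2011)Q(Jan 2011) = 1.79×224 + 3.31×82 = 400.96 + 271.42 = 672.38
link = 745.3/672.38 = 1.108451
Link Feb 2011→Mar 2011:
ΣP(Mar 2011)Q(Feb 2011) = 2.06×258 + 3.03×95 = 531.48 + 287.85 = 819.33
ΣP(Feb 2011)Q(Feb 2011) = 2.24×258 + 2.97×95 = 577.92 + 282.15 = 860.07
link = 819.33/860.07 = 0.952632
Link Mar 2011→Apr 2011:
ΣP(Apr 2011)Q(Mar 2011) = 2.54×284 + 3.41×76 = 721.36 + 259.16 = 980.52
ΣP(Mar 2011)Q(Mar 2011) = 2.06×284 + 3.03×76 = 585.04 + 230.28 = 815.32
link = 980.52/815.32 = 1.202620
Chained index = 100 × 1.108451 × 0.952632 × 1.202620 = 126.9901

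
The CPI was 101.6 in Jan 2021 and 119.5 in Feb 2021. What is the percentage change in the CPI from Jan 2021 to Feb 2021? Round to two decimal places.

17.62%

Change = (119.5 − 101.6) / 101.6 × 100
       = 17.9 / 101.6 × 100 = 17.6181%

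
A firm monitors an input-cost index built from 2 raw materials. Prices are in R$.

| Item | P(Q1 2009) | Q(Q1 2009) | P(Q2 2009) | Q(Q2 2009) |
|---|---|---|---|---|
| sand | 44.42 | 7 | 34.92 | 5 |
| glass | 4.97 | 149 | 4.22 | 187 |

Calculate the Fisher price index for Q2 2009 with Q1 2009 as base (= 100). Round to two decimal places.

Laspeyres component (base-period weights):
ΣP(Q2 2009)Q(Q1 2009) = 34.92×7 + 4.22×149 = 244.44 + 628.78 = 873.22
ΣP(Q1 2009)Q(Q1 2009) = 44.42×7 + 4.97×149 = 310.94 + 740.53 = 1051.47
L = 873.22 / 1051.47 × 100 = 83.0475
Paasche component (current-period weights):
ΣP(Q2 2009)Q(Q2 2009) = 34.92×5 + 4.22×187 = 174.6 + 789.14 = 963.74
ΣP(Q1 2009)Q(Q2 2009) = 44.42×5 + 4.97×187 = 222.1 + 929.39 = 1151.49
P = 963.74 / 1151.49 × 100 = 83.6950
Fisher = √(L × P) = √(83.0475 × 83.6950) = 83.3707

83.37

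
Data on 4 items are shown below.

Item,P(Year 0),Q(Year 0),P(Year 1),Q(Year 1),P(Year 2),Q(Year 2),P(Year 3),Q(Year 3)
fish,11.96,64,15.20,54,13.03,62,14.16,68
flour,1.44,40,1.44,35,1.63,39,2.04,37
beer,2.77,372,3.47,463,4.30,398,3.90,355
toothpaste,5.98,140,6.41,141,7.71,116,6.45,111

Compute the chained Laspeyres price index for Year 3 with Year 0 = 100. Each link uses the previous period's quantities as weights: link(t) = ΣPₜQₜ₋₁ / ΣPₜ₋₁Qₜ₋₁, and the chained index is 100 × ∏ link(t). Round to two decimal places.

127.23

Link Year 0→Year 1:
ΣP(Year 1)Q(Year 0) = 15.20×64 + 1.44×40 + 3.47×372 + 6.41×140 = 972.8 + 57.6 + 1290.84 + 897.4 = 3218.64
ΣP(Year 0)Q(Year 0) = 11.96×64 + 1.44×40 + 2.77×372 + 5.98×140 = 765.44 + 57.6 + 1030.44 + 837.2 = 2690.68
link = 3218.64/2690.68 = 1.196218
Link Year 1→Year 2:
ΣP(Year 2)Q(Year 1) = 13.03×54 + 1.63×35 + 4.30×463 + 7.71×141 = 703.62 + 57.05 + 1990.9 + 1087.11 = 3838.68
ΣP(Year 1)Q(Year 1) = 15.20×54 + 1.44×35 + 3.47×463 + 6.41×141 = 820.8 + 50.4 + 1606.61 + 903.81 = 3381.62
link = 3838.68/3381.62 = 1.135160
Link Year 2→Year 3:
ΣP(Year 3)Q(Year 2) = 14.16×62 + 2.04×39 + 3.90×398 + 6.45×116 = 877.92 + 79.56 + 1552.2 + 748.2 = 3257.88
ΣP(Year 2)Q(Year 2) = 13.03×62 + 1.63×39 + 4.30×398 + 7.71×116 = 807.86 + 63.57 + 1711.4 + 894.36 = 3477.19
link = 3257.88/3477.19 = 0.936929
Chained index = 100 × 1.196218 × 1.135160 × 0.936929 = 127.2255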